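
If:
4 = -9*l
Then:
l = -4/9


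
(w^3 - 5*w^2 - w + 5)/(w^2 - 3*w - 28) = (-w^3 + 5*w^2 + w - 5)/(-w^2 + 3*w + 28)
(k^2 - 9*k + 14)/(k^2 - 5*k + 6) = (k - 7)/(k - 3)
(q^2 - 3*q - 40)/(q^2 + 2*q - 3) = (q^2 - 3*q - 40)/(q^2 + 2*q - 3)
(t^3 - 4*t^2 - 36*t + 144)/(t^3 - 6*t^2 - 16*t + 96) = (t + 6)/(t + 4)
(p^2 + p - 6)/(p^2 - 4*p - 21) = (p - 2)/(p - 7)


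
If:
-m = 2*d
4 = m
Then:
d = -2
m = 4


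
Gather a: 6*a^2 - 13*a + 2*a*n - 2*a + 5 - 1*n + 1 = 6*a^2 + a*(2*n - 15) - n + 6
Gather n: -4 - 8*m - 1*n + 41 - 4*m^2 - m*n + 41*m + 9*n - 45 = -4*m^2 + 33*m + n*(8 - m) - 8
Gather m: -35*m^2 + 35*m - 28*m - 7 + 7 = -35*m^2 + 7*m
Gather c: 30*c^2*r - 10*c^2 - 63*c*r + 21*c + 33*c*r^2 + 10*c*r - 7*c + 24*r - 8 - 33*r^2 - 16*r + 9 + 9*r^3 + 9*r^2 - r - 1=c^2*(30*r - 10) + c*(33*r^2 - 53*r + 14) + 9*r^3 - 24*r^2 + 7*r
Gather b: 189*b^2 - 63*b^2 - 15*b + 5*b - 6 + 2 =126*b^2 - 10*b - 4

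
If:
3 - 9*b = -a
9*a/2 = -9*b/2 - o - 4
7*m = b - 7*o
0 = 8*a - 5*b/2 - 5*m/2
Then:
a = -3705/1214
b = -7/1214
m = -11849/1214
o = 5924/607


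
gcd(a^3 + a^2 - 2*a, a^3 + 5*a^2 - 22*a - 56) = a + 2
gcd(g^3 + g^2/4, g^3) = g^2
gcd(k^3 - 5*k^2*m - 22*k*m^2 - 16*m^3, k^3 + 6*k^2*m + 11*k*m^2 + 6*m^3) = k^2 + 3*k*m + 2*m^2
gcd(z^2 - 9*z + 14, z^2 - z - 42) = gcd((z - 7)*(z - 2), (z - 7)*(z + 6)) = z - 7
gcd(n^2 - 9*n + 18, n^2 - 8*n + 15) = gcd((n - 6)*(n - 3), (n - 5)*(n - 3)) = n - 3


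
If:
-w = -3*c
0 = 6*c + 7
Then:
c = -7/6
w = -7/2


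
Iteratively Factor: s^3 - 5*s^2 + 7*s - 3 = (s - 1)*(s^2 - 4*s + 3) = (s - 1)^2*(s - 3)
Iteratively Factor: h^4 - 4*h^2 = (h - 2)*(h^3 + 2*h^2) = h*(h - 2)*(h^2 + 2*h) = h*(h - 2)*(h + 2)*(h)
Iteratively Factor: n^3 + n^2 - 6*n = (n - 2)*(n^2 + 3*n) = n*(n - 2)*(n + 3)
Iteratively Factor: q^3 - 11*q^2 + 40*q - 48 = (q - 4)*(q^2 - 7*q + 12) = (q - 4)^2*(q - 3)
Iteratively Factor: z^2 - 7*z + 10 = (z - 5)*(z - 2)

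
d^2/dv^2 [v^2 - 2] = 2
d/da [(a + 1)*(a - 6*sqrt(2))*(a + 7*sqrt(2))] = 3*a^2 + 2*a + 2*sqrt(2)*a - 84 + sqrt(2)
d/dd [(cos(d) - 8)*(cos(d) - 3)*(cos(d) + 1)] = (-3*cos(d)^2 + 20*cos(d) - 13)*sin(d)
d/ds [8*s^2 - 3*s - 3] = 16*s - 3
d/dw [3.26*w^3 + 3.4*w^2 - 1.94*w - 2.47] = 9.78*w^2 + 6.8*w - 1.94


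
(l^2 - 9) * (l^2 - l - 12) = l^4 - l^3 - 21*l^2 + 9*l + 108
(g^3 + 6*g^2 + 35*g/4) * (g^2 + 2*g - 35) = g^5 + 8*g^4 - 57*g^3/4 - 385*g^2/2 - 1225*g/4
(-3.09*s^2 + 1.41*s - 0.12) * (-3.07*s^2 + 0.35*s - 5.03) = 9.4863*s^4 - 5.4102*s^3 + 16.4046*s^2 - 7.1343*s + 0.6036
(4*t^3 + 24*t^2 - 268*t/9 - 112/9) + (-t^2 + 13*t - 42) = 4*t^3 + 23*t^2 - 151*t/9 - 490/9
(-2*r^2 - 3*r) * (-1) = 2*r^2 + 3*r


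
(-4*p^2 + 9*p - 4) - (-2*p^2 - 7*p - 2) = -2*p^2 + 16*p - 2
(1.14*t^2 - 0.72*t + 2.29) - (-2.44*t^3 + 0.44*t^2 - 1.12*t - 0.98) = 2.44*t^3 + 0.7*t^2 + 0.4*t + 3.27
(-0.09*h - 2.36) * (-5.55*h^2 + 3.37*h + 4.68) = 0.4995*h^3 + 12.7947*h^2 - 8.3744*h - 11.0448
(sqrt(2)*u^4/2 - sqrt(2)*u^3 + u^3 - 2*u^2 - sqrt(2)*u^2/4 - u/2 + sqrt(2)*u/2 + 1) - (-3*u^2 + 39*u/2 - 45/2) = sqrt(2)*u^4/2 - sqrt(2)*u^3 + u^3 - sqrt(2)*u^2/4 + u^2 - 20*u + sqrt(2)*u/2 + 47/2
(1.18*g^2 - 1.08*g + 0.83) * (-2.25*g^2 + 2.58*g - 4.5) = -2.655*g^4 + 5.4744*g^3 - 9.9639*g^2 + 7.0014*g - 3.735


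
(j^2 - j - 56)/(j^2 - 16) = (j^2 - j - 56)/(j^2 - 16)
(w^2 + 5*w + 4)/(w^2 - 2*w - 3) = (w + 4)/(w - 3)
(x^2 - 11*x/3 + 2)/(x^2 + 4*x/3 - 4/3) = (x - 3)/(x + 2)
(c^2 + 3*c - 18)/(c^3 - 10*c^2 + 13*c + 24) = (c + 6)/(c^2 - 7*c - 8)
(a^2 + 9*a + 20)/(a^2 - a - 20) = (a + 5)/(a - 5)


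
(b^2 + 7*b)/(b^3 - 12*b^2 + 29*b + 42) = b*(b + 7)/(b^3 - 12*b^2 + 29*b + 42)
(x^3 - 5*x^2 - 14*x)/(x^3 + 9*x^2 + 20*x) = (x^2 - 5*x - 14)/(x^2 + 9*x + 20)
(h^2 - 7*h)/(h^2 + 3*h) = (h - 7)/(h + 3)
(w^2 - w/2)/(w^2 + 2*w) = (w - 1/2)/(w + 2)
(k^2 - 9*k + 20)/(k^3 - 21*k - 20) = (k - 4)/(k^2 + 5*k + 4)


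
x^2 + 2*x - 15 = (x - 3)*(x + 5)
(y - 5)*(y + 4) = y^2 - y - 20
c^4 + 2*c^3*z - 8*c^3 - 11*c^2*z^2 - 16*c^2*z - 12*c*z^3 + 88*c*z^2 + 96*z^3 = (c - 8)*(c - 3*z)*(c + z)*(c + 4*z)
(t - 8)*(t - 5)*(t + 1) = t^3 - 12*t^2 + 27*t + 40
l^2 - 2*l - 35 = (l - 7)*(l + 5)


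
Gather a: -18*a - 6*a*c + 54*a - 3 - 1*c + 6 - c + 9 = a*(36 - 6*c) - 2*c + 12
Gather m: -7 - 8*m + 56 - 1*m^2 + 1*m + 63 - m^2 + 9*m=-2*m^2 + 2*m + 112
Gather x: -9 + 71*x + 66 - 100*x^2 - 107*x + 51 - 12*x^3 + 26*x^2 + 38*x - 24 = -12*x^3 - 74*x^2 + 2*x + 84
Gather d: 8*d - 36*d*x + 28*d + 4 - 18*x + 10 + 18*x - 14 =d*(36 - 36*x)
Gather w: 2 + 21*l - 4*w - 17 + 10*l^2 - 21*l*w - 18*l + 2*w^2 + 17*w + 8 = 10*l^2 + 3*l + 2*w^2 + w*(13 - 21*l) - 7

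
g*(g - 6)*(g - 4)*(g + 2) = g^4 - 8*g^3 + 4*g^2 + 48*g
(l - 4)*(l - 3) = l^2 - 7*l + 12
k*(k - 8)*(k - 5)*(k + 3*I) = k^4 - 13*k^3 + 3*I*k^3 + 40*k^2 - 39*I*k^2 + 120*I*k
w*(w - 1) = w^2 - w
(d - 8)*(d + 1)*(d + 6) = d^3 - d^2 - 50*d - 48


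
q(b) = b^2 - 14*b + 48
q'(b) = 2*b - 14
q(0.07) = 47.02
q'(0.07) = -13.86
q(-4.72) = 136.36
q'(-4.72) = -23.44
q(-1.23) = 66.73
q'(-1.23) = -16.46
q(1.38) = 30.58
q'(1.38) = -11.24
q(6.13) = -0.24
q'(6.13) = -1.74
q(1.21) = 32.52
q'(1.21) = -11.58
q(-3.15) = 102.02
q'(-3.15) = -20.30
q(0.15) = 45.92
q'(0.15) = -13.70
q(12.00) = 24.00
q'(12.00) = 10.00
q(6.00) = 0.00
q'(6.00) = -2.00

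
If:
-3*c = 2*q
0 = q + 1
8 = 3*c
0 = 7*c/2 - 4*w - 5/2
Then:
No Solution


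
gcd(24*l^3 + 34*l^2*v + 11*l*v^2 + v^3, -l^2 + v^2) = l + v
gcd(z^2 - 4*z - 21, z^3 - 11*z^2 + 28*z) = z - 7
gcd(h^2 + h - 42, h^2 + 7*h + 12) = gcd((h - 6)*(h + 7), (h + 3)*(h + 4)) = 1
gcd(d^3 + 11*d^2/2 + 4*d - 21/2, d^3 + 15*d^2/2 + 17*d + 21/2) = d^2 + 13*d/2 + 21/2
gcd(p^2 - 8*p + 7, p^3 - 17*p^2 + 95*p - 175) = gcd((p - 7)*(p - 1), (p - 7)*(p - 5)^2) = p - 7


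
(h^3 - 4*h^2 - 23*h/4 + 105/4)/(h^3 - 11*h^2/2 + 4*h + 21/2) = (h + 5/2)/(h + 1)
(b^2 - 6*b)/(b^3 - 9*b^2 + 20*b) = (b - 6)/(b^2 - 9*b + 20)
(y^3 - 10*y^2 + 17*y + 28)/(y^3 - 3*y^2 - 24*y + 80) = (y^2 - 6*y - 7)/(y^2 + y - 20)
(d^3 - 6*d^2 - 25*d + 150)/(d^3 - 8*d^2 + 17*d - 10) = (d^2 - d - 30)/(d^2 - 3*d + 2)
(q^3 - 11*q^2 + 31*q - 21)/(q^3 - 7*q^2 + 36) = (q^2 - 8*q + 7)/(q^2 - 4*q - 12)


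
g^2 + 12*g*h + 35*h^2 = (g + 5*h)*(g + 7*h)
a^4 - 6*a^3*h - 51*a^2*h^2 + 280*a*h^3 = a*(a - 8*h)*(a - 5*h)*(a + 7*h)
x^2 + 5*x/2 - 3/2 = (x - 1/2)*(x + 3)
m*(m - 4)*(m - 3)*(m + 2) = m^4 - 5*m^3 - 2*m^2 + 24*m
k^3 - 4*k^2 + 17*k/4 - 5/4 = (k - 5/2)*(k - 1)*(k - 1/2)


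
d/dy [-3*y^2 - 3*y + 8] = -6*y - 3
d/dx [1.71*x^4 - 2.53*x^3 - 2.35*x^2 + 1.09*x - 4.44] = 6.84*x^3 - 7.59*x^2 - 4.7*x + 1.09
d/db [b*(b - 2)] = 2*b - 2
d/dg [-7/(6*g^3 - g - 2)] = 7*(18*g^2 - 1)/(-6*g^3 + g + 2)^2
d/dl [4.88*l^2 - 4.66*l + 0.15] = 9.76*l - 4.66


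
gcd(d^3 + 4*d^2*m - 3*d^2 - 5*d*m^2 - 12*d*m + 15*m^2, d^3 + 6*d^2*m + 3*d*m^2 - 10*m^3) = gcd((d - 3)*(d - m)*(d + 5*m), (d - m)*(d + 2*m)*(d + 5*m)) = d^2 + 4*d*m - 5*m^2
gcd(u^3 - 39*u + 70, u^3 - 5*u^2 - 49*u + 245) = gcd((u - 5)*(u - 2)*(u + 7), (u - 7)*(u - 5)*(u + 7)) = u^2 + 2*u - 35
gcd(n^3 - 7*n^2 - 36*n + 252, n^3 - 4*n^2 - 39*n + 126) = n^2 - n - 42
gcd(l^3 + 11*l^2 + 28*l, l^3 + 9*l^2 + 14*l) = l^2 + 7*l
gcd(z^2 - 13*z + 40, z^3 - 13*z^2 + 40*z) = z^2 - 13*z + 40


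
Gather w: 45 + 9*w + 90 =9*w + 135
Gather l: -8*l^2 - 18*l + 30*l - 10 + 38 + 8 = -8*l^2 + 12*l + 36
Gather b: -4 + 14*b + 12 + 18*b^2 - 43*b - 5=18*b^2 - 29*b + 3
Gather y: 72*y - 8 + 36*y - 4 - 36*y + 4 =72*y - 8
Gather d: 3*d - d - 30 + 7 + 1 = 2*d - 22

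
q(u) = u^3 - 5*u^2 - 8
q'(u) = 3*u^2 - 10*u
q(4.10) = -23.13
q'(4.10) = 9.43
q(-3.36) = -102.38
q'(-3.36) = 67.47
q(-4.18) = -168.40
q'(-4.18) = 94.22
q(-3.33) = -100.37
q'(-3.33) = 66.57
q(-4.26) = -176.05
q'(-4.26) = 97.04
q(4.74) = -13.84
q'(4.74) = 20.00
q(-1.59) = -24.66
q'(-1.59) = 23.48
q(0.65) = -9.84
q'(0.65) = -5.23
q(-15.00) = -4508.00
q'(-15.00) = 825.00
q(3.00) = -26.00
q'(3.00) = -3.00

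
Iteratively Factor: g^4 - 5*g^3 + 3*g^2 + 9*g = (g - 3)*(g^3 - 2*g^2 - 3*g) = g*(g - 3)*(g^2 - 2*g - 3) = g*(g - 3)^2*(g + 1)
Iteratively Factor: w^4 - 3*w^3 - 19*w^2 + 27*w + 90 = (w - 5)*(w^3 + 2*w^2 - 9*w - 18) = (w - 5)*(w + 2)*(w^2 - 9) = (w - 5)*(w - 3)*(w + 2)*(w + 3)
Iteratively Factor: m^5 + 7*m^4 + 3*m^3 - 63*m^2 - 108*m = (m)*(m^4 + 7*m^3 + 3*m^2 - 63*m - 108) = m*(m + 3)*(m^3 + 4*m^2 - 9*m - 36) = m*(m + 3)^2*(m^2 + m - 12) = m*(m + 3)^2*(m + 4)*(m - 3)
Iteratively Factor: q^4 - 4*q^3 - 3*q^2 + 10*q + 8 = (q + 1)*(q^3 - 5*q^2 + 2*q + 8) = (q + 1)^2*(q^2 - 6*q + 8) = (q - 2)*(q + 1)^2*(q - 4)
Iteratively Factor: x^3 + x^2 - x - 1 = (x + 1)*(x^2 - 1) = (x + 1)^2*(x - 1)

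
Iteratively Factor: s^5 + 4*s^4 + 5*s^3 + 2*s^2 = (s)*(s^4 + 4*s^3 + 5*s^2 + 2*s) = s*(s + 1)*(s^3 + 3*s^2 + 2*s) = s^2*(s + 1)*(s^2 + 3*s + 2) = s^2*(s + 1)*(s + 2)*(s + 1)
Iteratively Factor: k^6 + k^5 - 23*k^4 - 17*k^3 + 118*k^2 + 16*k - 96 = (k - 4)*(k^5 + 5*k^4 - 3*k^3 - 29*k^2 + 2*k + 24) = (k - 4)*(k + 1)*(k^4 + 4*k^3 - 7*k^2 - 22*k + 24) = (k - 4)*(k - 1)*(k + 1)*(k^3 + 5*k^2 - 2*k - 24) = (k - 4)*(k - 2)*(k - 1)*(k + 1)*(k^2 + 7*k + 12) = (k - 4)*(k - 2)*(k - 1)*(k + 1)*(k + 3)*(k + 4)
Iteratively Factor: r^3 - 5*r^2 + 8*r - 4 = (r - 2)*(r^2 - 3*r + 2) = (r - 2)*(r - 1)*(r - 2)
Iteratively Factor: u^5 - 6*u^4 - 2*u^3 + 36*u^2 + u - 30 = (u - 3)*(u^4 - 3*u^3 - 11*u^2 + 3*u + 10) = (u - 3)*(u + 2)*(u^3 - 5*u^2 - u + 5) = (u - 3)*(u - 1)*(u + 2)*(u^2 - 4*u - 5) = (u - 5)*(u - 3)*(u - 1)*(u + 2)*(u + 1)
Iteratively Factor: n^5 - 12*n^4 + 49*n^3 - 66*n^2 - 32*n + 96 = (n - 3)*(n^4 - 9*n^3 + 22*n^2 - 32) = (n - 3)*(n + 1)*(n^3 - 10*n^2 + 32*n - 32) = (n - 3)*(n - 2)*(n + 1)*(n^2 - 8*n + 16) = (n - 4)*(n - 3)*(n - 2)*(n + 1)*(n - 4)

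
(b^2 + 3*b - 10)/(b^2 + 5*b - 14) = (b + 5)/(b + 7)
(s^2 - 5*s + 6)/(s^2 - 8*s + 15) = (s - 2)/(s - 5)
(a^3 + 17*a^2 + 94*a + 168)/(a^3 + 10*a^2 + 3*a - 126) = (a + 4)/(a - 3)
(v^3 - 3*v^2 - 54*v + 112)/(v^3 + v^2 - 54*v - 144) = (v^2 + 5*v - 14)/(v^2 + 9*v + 18)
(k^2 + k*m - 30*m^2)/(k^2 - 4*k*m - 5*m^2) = (k + 6*m)/(k + m)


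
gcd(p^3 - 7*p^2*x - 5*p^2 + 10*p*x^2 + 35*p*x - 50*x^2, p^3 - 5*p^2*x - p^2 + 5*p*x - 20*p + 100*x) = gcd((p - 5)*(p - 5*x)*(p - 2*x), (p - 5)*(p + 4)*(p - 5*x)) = -p^2 + 5*p*x + 5*p - 25*x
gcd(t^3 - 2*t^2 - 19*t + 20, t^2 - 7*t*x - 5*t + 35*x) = t - 5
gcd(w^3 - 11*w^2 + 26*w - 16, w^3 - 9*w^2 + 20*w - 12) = w^2 - 3*w + 2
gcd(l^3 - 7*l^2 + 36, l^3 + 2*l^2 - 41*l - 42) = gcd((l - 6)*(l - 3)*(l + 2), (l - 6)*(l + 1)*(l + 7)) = l - 6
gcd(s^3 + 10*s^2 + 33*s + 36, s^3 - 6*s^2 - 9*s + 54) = s + 3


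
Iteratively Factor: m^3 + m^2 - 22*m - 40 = (m - 5)*(m^2 + 6*m + 8) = (m - 5)*(m + 4)*(m + 2)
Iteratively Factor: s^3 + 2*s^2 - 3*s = (s + 3)*(s^2 - s) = (s - 1)*(s + 3)*(s)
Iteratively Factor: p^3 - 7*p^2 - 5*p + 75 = (p + 3)*(p^2 - 10*p + 25) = (p - 5)*(p + 3)*(p - 5)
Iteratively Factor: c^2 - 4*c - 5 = (c + 1)*(c - 5)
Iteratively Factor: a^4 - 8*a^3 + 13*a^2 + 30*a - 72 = (a + 2)*(a^3 - 10*a^2 + 33*a - 36) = (a - 4)*(a + 2)*(a^2 - 6*a + 9) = (a - 4)*(a - 3)*(a + 2)*(a - 3)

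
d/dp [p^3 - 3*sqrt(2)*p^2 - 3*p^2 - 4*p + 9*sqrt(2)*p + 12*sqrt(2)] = 3*p^2 - 6*sqrt(2)*p - 6*p - 4 + 9*sqrt(2)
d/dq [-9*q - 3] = -9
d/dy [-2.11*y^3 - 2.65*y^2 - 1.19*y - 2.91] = -6.33*y^2 - 5.3*y - 1.19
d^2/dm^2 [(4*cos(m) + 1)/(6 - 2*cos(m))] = 13*(cos(m)^2 + 3*cos(m) - 2)/(2*(cos(m) - 3)^3)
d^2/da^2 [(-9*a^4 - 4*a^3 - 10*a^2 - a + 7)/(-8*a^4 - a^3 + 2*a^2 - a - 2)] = 2*(184*a^9 + 2352*a^8 + 384*a^7 - 5875*a^6 - 2253*a^5 - 1143*a^4 - 113*a^3 + 915*a^2 + 144*a + 3)/(512*a^12 + 192*a^11 - 360*a^10 + 97*a^9 + 522*a^8 + 15*a^7 - 182*a^6 + 87*a^5 + 126*a^4 - 11*a^3 - 18*a^2 + 12*a + 8)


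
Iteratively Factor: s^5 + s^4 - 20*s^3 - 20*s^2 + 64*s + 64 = (s - 2)*(s^4 + 3*s^3 - 14*s^2 - 48*s - 32) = (s - 2)*(s + 1)*(s^3 + 2*s^2 - 16*s - 32) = (s - 2)*(s + 1)*(s + 2)*(s^2 - 16) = (s - 4)*(s - 2)*(s + 1)*(s + 2)*(s + 4)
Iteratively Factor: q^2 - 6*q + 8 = (q - 4)*(q - 2)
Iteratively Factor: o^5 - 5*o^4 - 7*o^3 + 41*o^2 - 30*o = (o)*(o^4 - 5*o^3 - 7*o^2 + 41*o - 30) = o*(o - 2)*(o^3 - 3*o^2 - 13*o + 15) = o*(o - 5)*(o - 2)*(o^2 + 2*o - 3) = o*(o - 5)*(o - 2)*(o + 3)*(o - 1)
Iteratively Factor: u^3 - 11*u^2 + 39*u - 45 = (u - 5)*(u^2 - 6*u + 9) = (u - 5)*(u - 3)*(u - 3)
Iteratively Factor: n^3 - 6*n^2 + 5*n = (n)*(n^2 - 6*n + 5) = n*(n - 1)*(n - 5)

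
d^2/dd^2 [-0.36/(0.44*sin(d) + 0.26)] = (0.069696*sin(d)^2 - 0.041184*sin(d) - 0.139392)/(0.44*sin(d) + 0.26)^3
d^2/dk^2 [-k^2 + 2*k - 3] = -2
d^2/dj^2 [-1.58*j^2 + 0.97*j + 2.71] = -3.16000000000000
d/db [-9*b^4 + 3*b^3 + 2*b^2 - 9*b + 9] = -36*b^3 + 9*b^2 + 4*b - 9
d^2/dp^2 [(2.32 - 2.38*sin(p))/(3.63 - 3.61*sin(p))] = (-1.06581410364015e-14*sin(p)^3 - 0.953762000000005*sin(p)^2 - 0.959045999999994*sin(p) + 1.907524)/(47.045881*sin(p)^3 - 141.919569*sin(p)^2 + 142.705827*sin(p) - 47.832147)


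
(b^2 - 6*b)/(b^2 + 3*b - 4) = b*(b - 6)/(b^2 + 3*b - 4)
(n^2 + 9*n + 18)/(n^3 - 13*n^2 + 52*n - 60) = (n^2 + 9*n + 18)/(n^3 - 13*n^2 + 52*n - 60)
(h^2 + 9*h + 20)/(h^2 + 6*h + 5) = (h + 4)/(h + 1)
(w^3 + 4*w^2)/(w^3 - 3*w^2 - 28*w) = w/(w - 7)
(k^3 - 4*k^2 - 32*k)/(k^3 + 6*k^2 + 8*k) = (k - 8)/(k + 2)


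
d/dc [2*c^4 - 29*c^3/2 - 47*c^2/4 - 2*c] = 8*c^3 - 87*c^2/2 - 47*c/2 - 2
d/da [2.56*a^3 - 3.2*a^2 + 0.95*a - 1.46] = 7.68*a^2 - 6.4*a + 0.95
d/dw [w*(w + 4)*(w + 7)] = 3*w^2 + 22*w + 28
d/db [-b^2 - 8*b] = -2*b - 8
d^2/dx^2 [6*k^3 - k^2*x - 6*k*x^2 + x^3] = -12*k + 6*x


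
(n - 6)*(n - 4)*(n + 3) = n^3 - 7*n^2 - 6*n + 72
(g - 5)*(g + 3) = g^2 - 2*g - 15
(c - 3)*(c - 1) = c^2 - 4*c + 3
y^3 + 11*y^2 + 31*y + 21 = (y + 1)*(y + 3)*(y + 7)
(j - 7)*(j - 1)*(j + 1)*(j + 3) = j^4 - 4*j^3 - 22*j^2 + 4*j + 21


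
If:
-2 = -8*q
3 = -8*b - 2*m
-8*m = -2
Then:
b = -7/16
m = 1/4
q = 1/4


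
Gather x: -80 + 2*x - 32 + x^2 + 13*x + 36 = x^2 + 15*x - 76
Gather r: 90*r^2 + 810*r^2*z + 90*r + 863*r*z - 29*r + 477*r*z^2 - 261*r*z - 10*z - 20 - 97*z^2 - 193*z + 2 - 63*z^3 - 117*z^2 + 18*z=r^2*(810*z + 90) + r*(477*z^2 + 602*z + 61) - 63*z^3 - 214*z^2 - 185*z - 18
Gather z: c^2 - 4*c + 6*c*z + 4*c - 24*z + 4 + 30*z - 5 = c^2 + z*(6*c + 6) - 1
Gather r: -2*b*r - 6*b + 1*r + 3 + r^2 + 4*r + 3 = -6*b + r^2 + r*(5 - 2*b) + 6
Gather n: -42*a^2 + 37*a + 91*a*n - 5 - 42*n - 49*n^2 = -42*a^2 + 37*a - 49*n^2 + n*(91*a - 42) - 5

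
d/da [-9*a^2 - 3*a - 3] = -18*a - 3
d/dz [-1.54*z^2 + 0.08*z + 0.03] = 0.08 - 3.08*z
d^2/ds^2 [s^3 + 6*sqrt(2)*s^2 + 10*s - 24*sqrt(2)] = 6*s + 12*sqrt(2)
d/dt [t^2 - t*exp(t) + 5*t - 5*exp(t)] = -t*exp(t) + 2*t - 6*exp(t) + 5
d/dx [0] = 0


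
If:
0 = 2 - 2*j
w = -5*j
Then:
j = 1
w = -5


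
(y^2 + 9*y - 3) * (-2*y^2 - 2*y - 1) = -2*y^4 - 20*y^3 - 13*y^2 - 3*y + 3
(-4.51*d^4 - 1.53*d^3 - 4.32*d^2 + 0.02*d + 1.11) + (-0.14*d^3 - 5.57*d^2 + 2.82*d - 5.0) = -4.51*d^4 - 1.67*d^3 - 9.89*d^2 + 2.84*d - 3.89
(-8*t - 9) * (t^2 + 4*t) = -8*t^3 - 41*t^2 - 36*t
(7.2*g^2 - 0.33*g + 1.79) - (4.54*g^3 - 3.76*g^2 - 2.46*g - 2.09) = -4.54*g^3 + 10.96*g^2 + 2.13*g + 3.88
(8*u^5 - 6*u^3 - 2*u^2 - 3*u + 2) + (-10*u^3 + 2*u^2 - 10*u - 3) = 8*u^5 - 16*u^3 - 13*u - 1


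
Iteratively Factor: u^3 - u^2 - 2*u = (u + 1)*(u^2 - 2*u) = (u - 2)*(u + 1)*(u)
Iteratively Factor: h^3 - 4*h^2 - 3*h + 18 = (h + 2)*(h^2 - 6*h + 9) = (h - 3)*(h + 2)*(h - 3)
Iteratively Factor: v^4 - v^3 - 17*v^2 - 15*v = (v - 5)*(v^3 + 4*v^2 + 3*v) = (v - 5)*(v + 1)*(v^2 + 3*v) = v*(v - 5)*(v + 1)*(v + 3)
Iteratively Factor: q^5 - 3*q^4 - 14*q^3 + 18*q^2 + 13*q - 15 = (q + 1)*(q^4 - 4*q^3 - 10*q^2 + 28*q - 15) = (q - 1)*(q + 1)*(q^3 - 3*q^2 - 13*q + 15) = (q - 5)*(q - 1)*(q + 1)*(q^2 + 2*q - 3) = (q - 5)*(q - 1)*(q + 1)*(q + 3)*(q - 1)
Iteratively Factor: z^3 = (z)*(z^2) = z^2*(z)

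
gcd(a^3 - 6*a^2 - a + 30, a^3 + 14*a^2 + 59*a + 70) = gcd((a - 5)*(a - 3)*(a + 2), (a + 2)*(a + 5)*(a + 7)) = a + 2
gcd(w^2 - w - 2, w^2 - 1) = w + 1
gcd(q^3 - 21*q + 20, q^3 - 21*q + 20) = q^3 - 21*q + 20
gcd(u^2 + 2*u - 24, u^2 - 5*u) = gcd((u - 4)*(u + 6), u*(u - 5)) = 1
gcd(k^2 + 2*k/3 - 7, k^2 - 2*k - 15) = k + 3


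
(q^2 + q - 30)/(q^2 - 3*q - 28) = (-q^2 - q + 30)/(-q^2 + 3*q + 28)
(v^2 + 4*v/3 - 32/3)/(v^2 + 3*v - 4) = (v - 8/3)/(v - 1)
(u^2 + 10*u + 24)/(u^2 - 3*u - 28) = (u + 6)/(u - 7)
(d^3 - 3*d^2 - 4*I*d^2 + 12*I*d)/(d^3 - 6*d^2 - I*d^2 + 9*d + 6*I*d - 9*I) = d*(d - 4*I)/(d^2 - d*(3 + I) + 3*I)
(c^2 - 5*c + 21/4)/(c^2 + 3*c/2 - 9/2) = (c - 7/2)/(c + 3)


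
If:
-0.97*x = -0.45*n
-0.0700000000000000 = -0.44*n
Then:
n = 0.16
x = 0.07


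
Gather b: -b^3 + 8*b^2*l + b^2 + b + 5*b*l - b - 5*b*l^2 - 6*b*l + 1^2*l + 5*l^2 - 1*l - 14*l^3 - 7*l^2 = -b^3 + b^2*(8*l + 1) + b*(-5*l^2 - l) - 14*l^3 - 2*l^2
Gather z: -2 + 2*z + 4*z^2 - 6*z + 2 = 4*z^2 - 4*z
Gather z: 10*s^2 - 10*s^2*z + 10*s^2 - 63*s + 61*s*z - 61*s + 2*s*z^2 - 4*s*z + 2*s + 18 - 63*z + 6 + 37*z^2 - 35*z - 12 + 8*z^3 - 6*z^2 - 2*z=20*s^2 - 122*s + 8*z^3 + z^2*(2*s + 31) + z*(-10*s^2 + 57*s - 100) + 12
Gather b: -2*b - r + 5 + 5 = -2*b - r + 10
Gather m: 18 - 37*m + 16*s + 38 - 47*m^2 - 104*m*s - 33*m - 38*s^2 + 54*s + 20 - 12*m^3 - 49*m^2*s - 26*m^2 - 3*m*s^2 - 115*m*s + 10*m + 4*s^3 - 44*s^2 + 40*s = -12*m^3 + m^2*(-49*s - 73) + m*(-3*s^2 - 219*s - 60) + 4*s^3 - 82*s^2 + 110*s + 76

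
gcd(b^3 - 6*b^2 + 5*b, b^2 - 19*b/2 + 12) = 1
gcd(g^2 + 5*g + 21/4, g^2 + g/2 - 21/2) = g + 7/2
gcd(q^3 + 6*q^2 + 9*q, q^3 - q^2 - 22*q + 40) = 1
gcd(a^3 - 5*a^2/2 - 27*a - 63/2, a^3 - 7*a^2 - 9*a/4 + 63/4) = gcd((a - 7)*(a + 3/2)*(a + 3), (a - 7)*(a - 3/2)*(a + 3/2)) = a^2 - 11*a/2 - 21/2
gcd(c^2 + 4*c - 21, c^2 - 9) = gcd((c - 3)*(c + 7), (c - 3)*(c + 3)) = c - 3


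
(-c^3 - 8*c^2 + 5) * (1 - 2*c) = 2*c^4 + 15*c^3 - 8*c^2 - 10*c + 5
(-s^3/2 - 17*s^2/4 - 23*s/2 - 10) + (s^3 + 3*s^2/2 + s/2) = s^3/2 - 11*s^2/4 - 11*s - 10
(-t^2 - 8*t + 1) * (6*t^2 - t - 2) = -6*t^4 - 47*t^3 + 16*t^2 + 15*t - 2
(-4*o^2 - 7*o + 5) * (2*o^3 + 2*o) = -8*o^5 - 14*o^4 + 2*o^3 - 14*o^2 + 10*o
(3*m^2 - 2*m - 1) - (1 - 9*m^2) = 12*m^2 - 2*m - 2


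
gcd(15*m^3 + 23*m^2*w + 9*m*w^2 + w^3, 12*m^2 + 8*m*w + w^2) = 1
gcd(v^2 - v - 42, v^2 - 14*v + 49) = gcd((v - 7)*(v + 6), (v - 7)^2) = v - 7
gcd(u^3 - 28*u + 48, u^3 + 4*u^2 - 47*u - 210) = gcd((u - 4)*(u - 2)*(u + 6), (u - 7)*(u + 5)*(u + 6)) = u + 6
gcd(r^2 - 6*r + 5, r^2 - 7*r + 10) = r - 5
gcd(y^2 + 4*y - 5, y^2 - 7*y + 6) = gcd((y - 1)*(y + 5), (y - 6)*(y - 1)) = y - 1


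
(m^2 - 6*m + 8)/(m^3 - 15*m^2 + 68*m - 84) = (m - 4)/(m^2 - 13*m + 42)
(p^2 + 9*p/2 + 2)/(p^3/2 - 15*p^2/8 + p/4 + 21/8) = 4*(2*p^2 + 9*p + 4)/(4*p^3 - 15*p^2 + 2*p + 21)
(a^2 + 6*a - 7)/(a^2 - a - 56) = (a - 1)/(a - 8)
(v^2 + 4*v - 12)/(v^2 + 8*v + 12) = (v - 2)/(v + 2)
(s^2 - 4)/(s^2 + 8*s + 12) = (s - 2)/(s + 6)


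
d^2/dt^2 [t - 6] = 0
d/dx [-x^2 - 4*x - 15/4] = -2*x - 4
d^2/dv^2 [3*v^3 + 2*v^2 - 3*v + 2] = 18*v + 4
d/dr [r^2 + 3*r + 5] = 2*r + 3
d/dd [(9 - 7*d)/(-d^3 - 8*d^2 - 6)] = (7*d^3 + 56*d^2 - d*(3*d + 16)*(7*d - 9) + 42)/(d^3 + 8*d^2 + 6)^2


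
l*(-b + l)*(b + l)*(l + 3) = -b^2*l^2 - 3*b^2*l + l^4 + 3*l^3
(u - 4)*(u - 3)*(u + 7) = u^3 - 37*u + 84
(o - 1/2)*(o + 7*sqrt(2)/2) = o^2 - o/2 + 7*sqrt(2)*o/2 - 7*sqrt(2)/4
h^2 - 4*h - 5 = (h - 5)*(h + 1)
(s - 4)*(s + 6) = s^2 + 2*s - 24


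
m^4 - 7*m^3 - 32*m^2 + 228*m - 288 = (m - 8)*(m - 3)*(m - 2)*(m + 6)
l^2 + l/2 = l*(l + 1/2)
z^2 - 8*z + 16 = (z - 4)^2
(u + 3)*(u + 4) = u^2 + 7*u + 12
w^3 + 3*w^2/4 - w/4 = w*(w - 1/4)*(w + 1)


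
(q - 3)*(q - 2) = q^2 - 5*q + 6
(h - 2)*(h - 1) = h^2 - 3*h + 2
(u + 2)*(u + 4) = u^2 + 6*u + 8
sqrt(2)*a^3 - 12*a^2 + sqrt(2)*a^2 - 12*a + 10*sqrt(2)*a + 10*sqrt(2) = (a - 5*sqrt(2))*(a - sqrt(2))*(sqrt(2)*a + sqrt(2))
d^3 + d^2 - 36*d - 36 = (d - 6)*(d + 1)*(d + 6)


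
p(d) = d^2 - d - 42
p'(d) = 2*d - 1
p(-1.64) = -37.67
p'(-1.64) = -4.28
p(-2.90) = -30.69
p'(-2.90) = -6.80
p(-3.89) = -22.98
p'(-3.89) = -8.78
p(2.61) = -37.80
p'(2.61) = 4.22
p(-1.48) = -38.33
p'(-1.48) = -3.96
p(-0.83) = -40.48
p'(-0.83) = -2.66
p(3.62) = -32.52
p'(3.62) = 6.24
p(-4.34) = -18.82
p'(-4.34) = -9.68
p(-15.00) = 198.00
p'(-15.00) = -31.00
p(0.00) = -42.00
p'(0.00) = -1.00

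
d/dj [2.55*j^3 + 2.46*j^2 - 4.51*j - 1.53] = 7.65*j^2 + 4.92*j - 4.51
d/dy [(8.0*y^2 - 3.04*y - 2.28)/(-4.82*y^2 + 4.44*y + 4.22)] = (20.8672*y^2 + 45.5408*y - 2.7056)/(23.2324*y^4 - 42.8016*y^3 - 20.9672*y^2 + 37.4736*y + 17.8084)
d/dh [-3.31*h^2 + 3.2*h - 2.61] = 3.2 - 6.62*h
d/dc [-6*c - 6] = -6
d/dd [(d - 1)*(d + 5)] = 2*d + 4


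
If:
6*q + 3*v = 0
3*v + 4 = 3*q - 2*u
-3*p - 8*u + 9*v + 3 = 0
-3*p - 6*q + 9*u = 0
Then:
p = -211/177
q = 74/177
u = -7/59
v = -148/177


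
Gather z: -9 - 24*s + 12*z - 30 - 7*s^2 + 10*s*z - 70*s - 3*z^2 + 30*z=-7*s^2 - 94*s - 3*z^2 + z*(10*s + 42) - 39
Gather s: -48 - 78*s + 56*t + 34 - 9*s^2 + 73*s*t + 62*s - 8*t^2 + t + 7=-9*s^2 + s*(73*t - 16) - 8*t^2 + 57*t - 7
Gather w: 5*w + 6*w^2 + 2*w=6*w^2 + 7*w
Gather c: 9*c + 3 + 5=9*c + 8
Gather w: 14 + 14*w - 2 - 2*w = 12*w + 12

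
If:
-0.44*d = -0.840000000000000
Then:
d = 1.91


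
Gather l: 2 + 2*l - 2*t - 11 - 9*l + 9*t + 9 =-7*l + 7*t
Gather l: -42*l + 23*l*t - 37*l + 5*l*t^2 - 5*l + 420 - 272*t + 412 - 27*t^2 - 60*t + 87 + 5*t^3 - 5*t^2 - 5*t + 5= l*(5*t^2 + 23*t - 84) + 5*t^3 - 32*t^2 - 337*t + 924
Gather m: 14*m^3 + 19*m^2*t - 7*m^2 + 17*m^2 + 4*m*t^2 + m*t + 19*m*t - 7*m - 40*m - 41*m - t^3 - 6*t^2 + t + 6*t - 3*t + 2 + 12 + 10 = 14*m^3 + m^2*(19*t + 10) + m*(4*t^2 + 20*t - 88) - t^3 - 6*t^2 + 4*t + 24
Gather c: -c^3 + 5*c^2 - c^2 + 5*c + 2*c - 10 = -c^3 + 4*c^2 + 7*c - 10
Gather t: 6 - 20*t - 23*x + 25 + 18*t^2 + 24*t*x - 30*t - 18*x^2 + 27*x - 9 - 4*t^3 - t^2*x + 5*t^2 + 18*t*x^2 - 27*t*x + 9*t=-4*t^3 + t^2*(23 - x) + t*(18*x^2 - 3*x - 41) - 18*x^2 + 4*x + 22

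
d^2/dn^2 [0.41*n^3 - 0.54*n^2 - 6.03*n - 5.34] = 2.46*n - 1.08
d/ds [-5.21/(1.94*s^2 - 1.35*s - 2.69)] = (20.2148*s - 7.0335)/(-1.94*s^2 + 1.35*s + 2.69)^2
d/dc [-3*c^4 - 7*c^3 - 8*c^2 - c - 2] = -12*c^3 - 21*c^2 - 16*c - 1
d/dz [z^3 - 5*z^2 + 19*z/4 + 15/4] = 3*z^2 - 10*z + 19/4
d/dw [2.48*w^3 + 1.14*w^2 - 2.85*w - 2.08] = 7.44*w^2 + 2.28*w - 2.85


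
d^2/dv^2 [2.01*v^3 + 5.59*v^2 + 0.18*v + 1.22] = 12.06*v + 11.18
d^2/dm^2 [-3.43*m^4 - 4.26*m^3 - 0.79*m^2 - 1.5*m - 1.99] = -41.16*m^2 - 25.56*m - 1.58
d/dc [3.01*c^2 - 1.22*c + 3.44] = 6.02*c - 1.22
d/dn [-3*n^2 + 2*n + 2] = 2 - 6*n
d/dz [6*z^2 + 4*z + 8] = 12*z + 4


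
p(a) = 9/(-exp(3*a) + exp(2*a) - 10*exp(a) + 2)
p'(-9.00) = 0.00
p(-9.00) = 4.50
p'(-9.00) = 0.00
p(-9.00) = 4.50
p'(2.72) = 0.01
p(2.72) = -0.00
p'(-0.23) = 2.18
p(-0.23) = -1.55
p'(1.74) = 0.11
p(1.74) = -0.04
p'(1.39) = 0.24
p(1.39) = -0.10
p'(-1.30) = 52.68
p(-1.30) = -13.41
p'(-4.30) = 0.35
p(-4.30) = 4.83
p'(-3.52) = 0.91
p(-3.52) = 5.28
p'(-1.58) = 26511.62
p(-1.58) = -345.31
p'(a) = 9*(3*exp(3*a) - 2*exp(2*a) + 10*exp(a))/(-exp(3*a) + exp(2*a) - 10*exp(a) + 2)^2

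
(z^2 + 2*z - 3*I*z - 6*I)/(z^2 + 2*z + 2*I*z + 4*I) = (z - 3*I)/(z + 2*I)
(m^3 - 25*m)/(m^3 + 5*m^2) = (m - 5)/m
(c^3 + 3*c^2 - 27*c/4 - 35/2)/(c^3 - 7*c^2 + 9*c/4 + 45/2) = (2*c^2 + 11*c + 14)/(2*c^2 - 9*c - 18)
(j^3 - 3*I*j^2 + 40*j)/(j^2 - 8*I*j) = j + 5*I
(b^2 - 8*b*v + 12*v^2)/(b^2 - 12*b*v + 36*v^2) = (-b + 2*v)/(-b + 6*v)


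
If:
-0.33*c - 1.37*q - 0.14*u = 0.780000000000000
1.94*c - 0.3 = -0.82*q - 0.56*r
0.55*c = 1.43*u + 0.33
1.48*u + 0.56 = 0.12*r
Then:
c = -0.06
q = -0.53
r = 1.53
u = -0.25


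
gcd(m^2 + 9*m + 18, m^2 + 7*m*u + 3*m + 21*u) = m + 3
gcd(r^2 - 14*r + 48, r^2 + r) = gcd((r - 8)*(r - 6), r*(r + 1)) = 1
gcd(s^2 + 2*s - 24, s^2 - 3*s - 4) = s - 4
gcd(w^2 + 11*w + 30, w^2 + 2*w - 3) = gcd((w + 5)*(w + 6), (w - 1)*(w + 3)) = 1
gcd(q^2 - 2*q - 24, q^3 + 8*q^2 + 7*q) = 1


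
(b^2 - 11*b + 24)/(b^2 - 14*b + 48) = (b - 3)/(b - 6)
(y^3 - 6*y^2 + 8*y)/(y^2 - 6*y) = (y^2 - 6*y + 8)/(y - 6)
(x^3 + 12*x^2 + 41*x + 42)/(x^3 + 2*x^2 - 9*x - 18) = (x + 7)/(x - 3)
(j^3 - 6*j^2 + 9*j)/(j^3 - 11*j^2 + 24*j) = (j - 3)/(j - 8)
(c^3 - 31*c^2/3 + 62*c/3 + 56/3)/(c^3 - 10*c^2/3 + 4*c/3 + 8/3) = (c^2 - 11*c + 28)/(c^2 - 4*c + 4)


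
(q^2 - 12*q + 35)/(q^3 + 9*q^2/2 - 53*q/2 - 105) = 2*(q - 7)/(2*q^2 + 19*q + 42)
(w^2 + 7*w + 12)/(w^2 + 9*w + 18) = (w + 4)/(w + 6)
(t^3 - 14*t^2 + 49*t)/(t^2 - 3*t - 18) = t*(-t^2 + 14*t - 49)/(-t^2 + 3*t + 18)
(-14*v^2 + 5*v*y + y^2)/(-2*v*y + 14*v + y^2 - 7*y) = (7*v + y)/(y - 7)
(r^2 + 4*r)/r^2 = (r + 4)/r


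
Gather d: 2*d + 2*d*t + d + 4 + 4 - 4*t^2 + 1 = d*(2*t + 3) - 4*t^2 + 9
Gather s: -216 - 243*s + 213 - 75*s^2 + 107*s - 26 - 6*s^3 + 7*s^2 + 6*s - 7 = -6*s^3 - 68*s^2 - 130*s - 36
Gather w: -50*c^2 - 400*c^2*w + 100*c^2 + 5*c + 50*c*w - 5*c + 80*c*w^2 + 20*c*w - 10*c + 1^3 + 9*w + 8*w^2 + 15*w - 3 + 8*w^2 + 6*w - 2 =50*c^2 - 10*c + w^2*(80*c + 16) + w*(-400*c^2 + 70*c + 30) - 4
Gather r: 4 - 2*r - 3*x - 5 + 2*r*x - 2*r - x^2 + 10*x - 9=r*(2*x - 4) - x^2 + 7*x - 10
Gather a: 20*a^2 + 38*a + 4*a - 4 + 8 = 20*a^2 + 42*a + 4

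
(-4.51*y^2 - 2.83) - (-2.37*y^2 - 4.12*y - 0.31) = -2.14*y^2 + 4.12*y - 2.52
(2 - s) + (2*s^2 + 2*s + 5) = 2*s^2 + s + 7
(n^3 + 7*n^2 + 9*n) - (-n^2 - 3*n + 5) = n^3 + 8*n^2 + 12*n - 5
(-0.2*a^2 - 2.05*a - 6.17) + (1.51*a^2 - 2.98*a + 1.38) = 1.31*a^2 - 5.03*a - 4.79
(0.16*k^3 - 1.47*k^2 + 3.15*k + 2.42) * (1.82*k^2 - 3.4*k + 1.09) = 0.2912*k^5 - 3.2194*k^4 + 10.9054*k^3 - 7.9079*k^2 - 4.7945*k + 2.6378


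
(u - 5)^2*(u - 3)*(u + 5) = u^4 - 8*u^3 - 10*u^2 + 200*u - 375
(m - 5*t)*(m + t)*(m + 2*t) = m^3 - 2*m^2*t - 13*m*t^2 - 10*t^3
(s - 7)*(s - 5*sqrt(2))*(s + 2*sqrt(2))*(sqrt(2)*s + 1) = sqrt(2)*s^4 - 7*sqrt(2)*s^3 - 5*s^3 - 23*sqrt(2)*s^2 + 35*s^2 - 20*s + 161*sqrt(2)*s + 140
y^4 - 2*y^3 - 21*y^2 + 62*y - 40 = (y - 4)*(y - 2)*(y - 1)*(y + 5)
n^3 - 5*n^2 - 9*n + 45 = (n - 5)*(n - 3)*(n + 3)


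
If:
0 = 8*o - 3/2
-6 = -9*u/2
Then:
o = 3/16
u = 4/3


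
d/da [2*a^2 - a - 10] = 4*a - 1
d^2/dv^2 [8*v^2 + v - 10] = 16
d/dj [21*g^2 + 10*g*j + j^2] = 10*g + 2*j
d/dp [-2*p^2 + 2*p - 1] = 2 - 4*p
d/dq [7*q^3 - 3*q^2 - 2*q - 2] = 21*q^2 - 6*q - 2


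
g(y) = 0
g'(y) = 0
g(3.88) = 0.00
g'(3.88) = 0.00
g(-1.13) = 0.00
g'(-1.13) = 0.00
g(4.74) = 0.00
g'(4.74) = 0.00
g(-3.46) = 0.00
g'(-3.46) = 0.00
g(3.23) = 0.00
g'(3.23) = 0.00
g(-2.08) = 0.00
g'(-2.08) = 0.00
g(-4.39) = 0.00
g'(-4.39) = 0.00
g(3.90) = 0.00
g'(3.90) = 0.00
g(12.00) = 0.00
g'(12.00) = 0.00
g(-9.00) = 0.00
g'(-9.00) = 0.00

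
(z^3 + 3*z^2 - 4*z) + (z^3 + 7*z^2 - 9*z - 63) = 2*z^3 + 10*z^2 - 13*z - 63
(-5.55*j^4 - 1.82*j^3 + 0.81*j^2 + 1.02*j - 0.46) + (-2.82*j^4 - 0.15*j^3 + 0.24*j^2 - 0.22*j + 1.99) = -8.37*j^4 - 1.97*j^3 + 1.05*j^2 + 0.8*j + 1.53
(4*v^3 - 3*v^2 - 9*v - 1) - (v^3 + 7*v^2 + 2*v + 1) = 3*v^3 - 10*v^2 - 11*v - 2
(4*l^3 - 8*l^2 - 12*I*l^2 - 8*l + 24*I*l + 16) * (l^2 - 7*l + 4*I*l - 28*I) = 4*l^5 - 36*l^4 + 4*I*l^4 + 96*l^3 - 36*I*l^3 - 360*l^2 + 24*I*l^2 + 560*l + 288*I*l - 448*I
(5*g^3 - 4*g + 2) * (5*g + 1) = 25*g^4 + 5*g^3 - 20*g^2 + 6*g + 2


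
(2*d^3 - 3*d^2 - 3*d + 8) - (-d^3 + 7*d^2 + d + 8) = 3*d^3 - 10*d^2 - 4*d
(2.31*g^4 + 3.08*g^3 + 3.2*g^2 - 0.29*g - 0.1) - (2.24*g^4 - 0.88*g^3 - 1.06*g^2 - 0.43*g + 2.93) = 0.0699999999999998*g^4 + 3.96*g^3 + 4.26*g^2 + 0.14*g - 3.03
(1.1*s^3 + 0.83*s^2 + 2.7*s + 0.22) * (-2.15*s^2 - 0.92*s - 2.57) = -2.365*s^5 - 2.7965*s^4 - 9.3956*s^3 - 5.0901*s^2 - 7.1414*s - 0.5654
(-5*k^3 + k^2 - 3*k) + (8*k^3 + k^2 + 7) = 3*k^3 + 2*k^2 - 3*k + 7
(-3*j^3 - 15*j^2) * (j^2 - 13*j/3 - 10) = -3*j^5 - 2*j^4 + 95*j^3 + 150*j^2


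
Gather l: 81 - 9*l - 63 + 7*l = 18 - 2*l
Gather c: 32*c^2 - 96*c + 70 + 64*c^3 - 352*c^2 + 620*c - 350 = 64*c^3 - 320*c^2 + 524*c - 280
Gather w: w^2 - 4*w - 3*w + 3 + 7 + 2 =w^2 - 7*w + 12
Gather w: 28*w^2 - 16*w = 28*w^2 - 16*w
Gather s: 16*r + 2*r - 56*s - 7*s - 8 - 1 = 18*r - 63*s - 9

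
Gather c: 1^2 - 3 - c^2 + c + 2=-c^2 + c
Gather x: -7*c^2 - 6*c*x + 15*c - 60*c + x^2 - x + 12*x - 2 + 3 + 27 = -7*c^2 - 45*c + x^2 + x*(11 - 6*c) + 28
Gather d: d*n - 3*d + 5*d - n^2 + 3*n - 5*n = d*(n + 2) - n^2 - 2*n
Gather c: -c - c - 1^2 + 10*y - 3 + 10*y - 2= -2*c + 20*y - 6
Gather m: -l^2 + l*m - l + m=-l^2 - l + m*(l + 1)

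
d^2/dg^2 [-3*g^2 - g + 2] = -6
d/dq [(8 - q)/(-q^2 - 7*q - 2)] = (q^2 + 7*q - (q - 8)*(2*q + 7) + 2)/(q^2 + 7*q + 2)^2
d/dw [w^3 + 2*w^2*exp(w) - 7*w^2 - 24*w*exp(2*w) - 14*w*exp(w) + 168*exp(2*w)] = 2*w^2*exp(w) + 3*w^2 - 48*w*exp(2*w) - 10*w*exp(w) - 14*w + 312*exp(2*w) - 14*exp(w)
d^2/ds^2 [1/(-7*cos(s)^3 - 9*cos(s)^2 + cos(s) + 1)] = -((17*cos(s) + 72*cos(2*s) + 63*cos(3*s))*(7*cos(s)^3 + 9*cos(s)^2 - cos(s) - 1)/4 + 2*(21*cos(s)^2 + 18*cos(s) - 1)^2*sin(s)^2)/(7*cos(s)^3 + 9*cos(s)^2 - cos(s) - 1)^3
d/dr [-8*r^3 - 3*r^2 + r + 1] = -24*r^2 - 6*r + 1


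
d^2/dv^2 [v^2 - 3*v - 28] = 2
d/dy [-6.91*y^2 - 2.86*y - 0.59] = -13.82*y - 2.86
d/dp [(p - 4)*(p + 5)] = 2*p + 1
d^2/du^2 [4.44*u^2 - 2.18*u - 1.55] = 8.88000000000000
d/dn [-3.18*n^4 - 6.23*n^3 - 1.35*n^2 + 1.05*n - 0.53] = -12.72*n^3 - 18.69*n^2 - 2.7*n + 1.05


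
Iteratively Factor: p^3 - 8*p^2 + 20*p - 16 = (p - 2)*(p^2 - 6*p + 8) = (p - 2)^2*(p - 4)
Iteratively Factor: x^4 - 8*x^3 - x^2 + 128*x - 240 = (x - 4)*(x^3 - 4*x^2 - 17*x + 60) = (x - 4)*(x + 4)*(x^2 - 8*x + 15) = (x - 4)*(x - 3)*(x + 4)*(x - 5)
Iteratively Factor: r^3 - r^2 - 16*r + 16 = (r - 1)*(r^2 - 16) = (r - 4)*(r - 1)*(r + 4)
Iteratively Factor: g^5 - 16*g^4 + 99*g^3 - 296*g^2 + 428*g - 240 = (g - 2)*(g^4 - 14*g^3 + 71*g^2 - 154*g + 120) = (g - 2)^2*(g^3 - 12*g^2 + 47*g - 60) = (g - 3)*(g - 2)^2*(g^2 - 9*g + 20) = (g - 4)*(g - 3)*(g - 2)^2*(g - 5)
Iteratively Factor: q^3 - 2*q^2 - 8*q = (q + 2)*(q^2 - 4*q) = q*(q + 2)*(q - 4)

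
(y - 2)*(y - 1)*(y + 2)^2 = y^4 + y^3 - 6*y^2 - 4*y + 8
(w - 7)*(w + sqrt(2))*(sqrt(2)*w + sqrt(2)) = sqrt(2)*w^3 - 6*sqrt(2)*w^2 + 2*w^2 - 12*w - 7*sqrt(2)*w - 14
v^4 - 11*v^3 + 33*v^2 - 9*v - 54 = (v - 6)*(v - 3)^2*(v + 1)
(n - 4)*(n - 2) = n^2 - 6*n + 8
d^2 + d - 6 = (d - 2)*(d + 3)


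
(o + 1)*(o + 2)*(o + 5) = o^3 + 8*o^2 + 17*o + 10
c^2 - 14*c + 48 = (c - 8)*(c - 6)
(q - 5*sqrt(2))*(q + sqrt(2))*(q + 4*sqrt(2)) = q^3 - 42*q - 40*sqrt(2)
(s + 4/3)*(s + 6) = s^2 + 22*s/3 + 8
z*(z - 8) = z^2 - 8*z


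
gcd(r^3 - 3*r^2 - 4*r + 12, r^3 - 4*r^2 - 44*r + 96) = r - 2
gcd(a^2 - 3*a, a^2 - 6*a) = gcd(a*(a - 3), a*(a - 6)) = a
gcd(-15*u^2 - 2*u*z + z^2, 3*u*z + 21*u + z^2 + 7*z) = 3*u + z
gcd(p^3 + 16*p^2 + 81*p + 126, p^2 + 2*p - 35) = p + 7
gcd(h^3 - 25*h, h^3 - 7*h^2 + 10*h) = h^2 - 5*h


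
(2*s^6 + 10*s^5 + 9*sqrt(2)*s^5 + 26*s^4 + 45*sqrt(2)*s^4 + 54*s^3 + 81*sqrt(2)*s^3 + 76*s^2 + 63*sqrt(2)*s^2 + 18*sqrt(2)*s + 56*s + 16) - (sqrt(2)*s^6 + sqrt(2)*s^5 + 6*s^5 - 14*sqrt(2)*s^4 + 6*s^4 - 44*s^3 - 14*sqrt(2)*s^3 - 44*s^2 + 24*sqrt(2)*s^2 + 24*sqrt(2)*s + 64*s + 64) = -sqrt(2)*s^6 + 2*s^6 + 4*s^5 + 8*sqrt(2)*s^5 + 20*s^4 + 59*sqrt(2)*s^4 + 98*s^3 + 95*sqrt(2)*s^3 + 39*sqrt(2)*s^2 + 120*s^2 - 6*sqrt(2)*s - 8*s - 48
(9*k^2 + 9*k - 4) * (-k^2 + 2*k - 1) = -9*k^4 + 9*k^3 + 13*k^2 - 17*k + 4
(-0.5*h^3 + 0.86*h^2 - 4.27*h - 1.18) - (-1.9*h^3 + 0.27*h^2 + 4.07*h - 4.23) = 1.4*h^3 + 0.59*h^2 - 8.34*h + 3.05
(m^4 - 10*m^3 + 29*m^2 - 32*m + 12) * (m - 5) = m^5 - 15*m^4 + 79*m^3 - 177*m^2 + 172*m - 60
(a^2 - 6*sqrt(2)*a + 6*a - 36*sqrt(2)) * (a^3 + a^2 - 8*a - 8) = a^5 - 6*sqrt(2)*a^4 + 7*a^4 - 42*sqrt(2)*a^3 - 2*a^3 - 56*a^2 + 12*sqrt(2)*a^2 - 48*a + 336*sqrt(2)*a + 288*sqrt(2)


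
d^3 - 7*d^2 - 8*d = d*(d - 8)*(d + 1)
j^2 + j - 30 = (j - 5)*(j + 6)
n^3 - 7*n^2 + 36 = (n - 6)*(n - 3)*(n + 2)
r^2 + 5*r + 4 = (r + 1)*(r + 4)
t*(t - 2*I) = t^2 - 2*I*t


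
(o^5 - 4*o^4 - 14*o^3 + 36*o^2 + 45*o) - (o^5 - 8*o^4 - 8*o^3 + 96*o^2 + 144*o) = 4*o^4 - 6*o^3 - 60*o^2 - 99*o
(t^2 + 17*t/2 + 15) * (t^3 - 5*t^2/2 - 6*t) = t^5 + 6*t^4 - 49*t^3/4 - 177*t^2/2 - 90*t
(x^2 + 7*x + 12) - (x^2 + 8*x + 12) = -x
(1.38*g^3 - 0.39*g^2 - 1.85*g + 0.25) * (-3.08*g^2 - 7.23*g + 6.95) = -4.2504*g^5 - 8.7762*g^4 + 18.1087*g^3 + 9.895*g^2 - 14.665*g + 1.7375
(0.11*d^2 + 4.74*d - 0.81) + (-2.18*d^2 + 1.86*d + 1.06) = -2.07*d^2 + 6.6*d + 0.25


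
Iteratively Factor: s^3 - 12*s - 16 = (s + 2)*(s^2 - 2*s - 8) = (s - 4)*(s + 2)*(s + 2)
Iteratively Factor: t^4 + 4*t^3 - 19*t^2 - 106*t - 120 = (t + 3)*(t^3 + t^2 - 22*t - 40) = (t + 2)*(t + 3)*(t^2 - t - 20) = (t + 2)*(t + 3)*(t + 4)*(t - 5)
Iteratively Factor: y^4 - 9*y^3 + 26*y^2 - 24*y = (y - 4)*(y^3 - 5*y^2 + 6*y) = (y - 4)*(y - 3)*(y^2 - 2*y) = (y - 4)*(y - 3)*(y - 2)*(y)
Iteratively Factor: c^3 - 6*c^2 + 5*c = (c - 5)*(c^2 - c) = c*(c - 5)*(c - 1)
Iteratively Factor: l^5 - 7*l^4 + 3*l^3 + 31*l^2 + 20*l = (l + 1)*(l^4 - 8*l^3 + 11*l^2 + 20*l) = (l - 5)*(l + 1)*(l^3 - 3*l^2 - 4*l) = (l - 5)*(l + 1)^2*(l^2 - 4*l) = l*(l - 5)*(l + 1)^2*(l - 4)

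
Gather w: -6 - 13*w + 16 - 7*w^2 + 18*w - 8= -7*w^2 + 5*w + 2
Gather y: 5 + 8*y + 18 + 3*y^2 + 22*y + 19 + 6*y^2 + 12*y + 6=9*y^2 + 42*y + 48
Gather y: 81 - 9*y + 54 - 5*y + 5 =140 - 14*y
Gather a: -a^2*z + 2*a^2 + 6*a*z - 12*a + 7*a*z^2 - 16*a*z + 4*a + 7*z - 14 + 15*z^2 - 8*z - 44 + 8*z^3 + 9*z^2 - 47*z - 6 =a^2*(2 - z) + a*(7*z^2 - 10*z - 8) + 8*z^3 + 24*z^2 - 48*z - 64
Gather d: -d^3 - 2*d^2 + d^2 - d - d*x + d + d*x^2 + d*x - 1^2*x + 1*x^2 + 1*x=-d^3 - d^2 + d*x^2 + x^2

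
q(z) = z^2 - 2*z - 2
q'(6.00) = 10.00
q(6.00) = 22.00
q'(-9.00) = -20.00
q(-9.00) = 97.00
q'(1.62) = 1.24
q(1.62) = -2.62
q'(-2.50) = -7.00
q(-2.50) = 9.25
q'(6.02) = 10.04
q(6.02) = 22.20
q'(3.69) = 5.38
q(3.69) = 4.24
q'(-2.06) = -6.12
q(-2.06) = 6.36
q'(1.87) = 1.74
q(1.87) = -2.24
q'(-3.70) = -9.40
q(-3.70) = 19.09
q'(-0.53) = -3.06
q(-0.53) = -0.66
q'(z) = 2*z - 2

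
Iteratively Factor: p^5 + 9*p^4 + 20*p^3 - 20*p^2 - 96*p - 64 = (p + 1)*(p^4 + 8*p^3 + 12*p^2 - 32*p - 64) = (p + 1)*(p + 4)*(p^3 + 4*p^2 - 4*p - 16) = (p - 2)*(p + 1)*(p + 4)*(p^2 + 6*p + 8) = (p - 2)*(p + 1)*(p + 2)*(p + 4)*(p + 4)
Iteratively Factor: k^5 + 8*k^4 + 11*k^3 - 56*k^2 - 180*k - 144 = (k + 4)*(k^4 + 4*k^3 - 5*k^2 - 36*k - 36) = (k + 2)*(k + 4)*(k^3 + 2*k^2 - 9*k - 18) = (k + 2)*(k + 3)*(k + 4)*(k^2 - k - 6) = (k - 3)*(k + 2)*(k + 3)*(k + 4)*(k + 2)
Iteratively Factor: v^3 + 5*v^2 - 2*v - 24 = (v + 4)*(v^2 + v - 6) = (v + 3)*(v + 4)*(v - 2)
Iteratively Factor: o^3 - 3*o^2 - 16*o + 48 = (o - 4)*(o^2 + o - 12) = (o - 4)*(o + 4)*(o - 3)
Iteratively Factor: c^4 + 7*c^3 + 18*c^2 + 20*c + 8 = (c + 2)*(c^3 + 5*c^2 + 8*c + 4) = (c + 2)^2*(c^2 + 3*c + 2) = (c + 2)^3*(c + 1)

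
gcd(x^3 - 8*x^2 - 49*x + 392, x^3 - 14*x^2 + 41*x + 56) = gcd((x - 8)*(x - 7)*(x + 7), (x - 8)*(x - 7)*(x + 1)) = x^2 - 15*x + 56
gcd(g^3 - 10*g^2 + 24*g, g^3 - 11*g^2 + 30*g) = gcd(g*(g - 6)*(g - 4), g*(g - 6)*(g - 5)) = g^2 - 6*g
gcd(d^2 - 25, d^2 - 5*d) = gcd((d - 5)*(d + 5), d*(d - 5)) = d - 5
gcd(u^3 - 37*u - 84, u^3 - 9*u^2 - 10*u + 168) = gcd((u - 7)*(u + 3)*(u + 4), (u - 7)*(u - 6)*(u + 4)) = u^2 - 3*u - 28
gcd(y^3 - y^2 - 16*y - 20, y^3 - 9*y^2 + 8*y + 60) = y^2 - 3*y - 10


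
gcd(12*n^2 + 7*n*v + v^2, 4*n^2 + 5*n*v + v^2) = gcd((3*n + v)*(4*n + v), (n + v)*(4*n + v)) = 4*n + v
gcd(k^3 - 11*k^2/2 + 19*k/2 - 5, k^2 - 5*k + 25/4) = k - 5/2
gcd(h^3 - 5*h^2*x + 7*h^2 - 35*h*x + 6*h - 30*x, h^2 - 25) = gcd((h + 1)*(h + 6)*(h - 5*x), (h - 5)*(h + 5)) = 1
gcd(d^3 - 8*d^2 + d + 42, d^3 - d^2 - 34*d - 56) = d^2 - 5*d - 14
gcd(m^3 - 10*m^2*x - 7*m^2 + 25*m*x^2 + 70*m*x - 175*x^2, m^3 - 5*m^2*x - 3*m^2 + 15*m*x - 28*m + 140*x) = -m^2 + 5*m*x + 7*m - 35*x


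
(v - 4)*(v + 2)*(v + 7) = v^3 + 5*v^2 - 22*v - 56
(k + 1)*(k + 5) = k^2 + 6*k + 5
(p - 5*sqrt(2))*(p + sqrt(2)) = p^2 - 4*sqrt(2)*p - 10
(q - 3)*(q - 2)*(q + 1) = q^3 - 4*q^2 + q + 6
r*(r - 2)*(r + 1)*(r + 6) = r^4 + 5*r^3 - 8*r^2 - 12*r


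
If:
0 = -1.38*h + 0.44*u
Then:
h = 0.318840579710145*u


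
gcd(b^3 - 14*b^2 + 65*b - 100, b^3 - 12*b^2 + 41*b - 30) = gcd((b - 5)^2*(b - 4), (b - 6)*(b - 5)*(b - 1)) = b - 5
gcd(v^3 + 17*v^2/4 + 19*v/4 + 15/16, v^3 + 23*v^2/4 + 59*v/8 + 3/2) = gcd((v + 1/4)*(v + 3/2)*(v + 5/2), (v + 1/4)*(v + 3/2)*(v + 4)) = v^2 + 7*v/4 + 3/8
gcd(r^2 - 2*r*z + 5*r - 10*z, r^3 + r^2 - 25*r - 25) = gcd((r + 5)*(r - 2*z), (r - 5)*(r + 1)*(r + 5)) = r + 5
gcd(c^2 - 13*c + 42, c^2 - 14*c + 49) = c - 7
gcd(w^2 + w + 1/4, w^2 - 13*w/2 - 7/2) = w + 1/2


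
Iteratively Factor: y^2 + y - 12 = (y + 4)*(y - 3)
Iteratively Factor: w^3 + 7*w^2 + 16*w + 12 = (w + 2)*(w^2 + 5*w + 6) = (w + 2)*(w + 3)*(w + 2)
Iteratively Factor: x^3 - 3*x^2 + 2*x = (x - 1)*(x^2 - 2*x) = x*(x - 1)*(x - 2)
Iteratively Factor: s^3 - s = (s - 1)*(s^2 + s) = (s - 1)*(s + 1)*(s)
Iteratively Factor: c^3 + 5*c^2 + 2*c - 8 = (c + 2)*(c^2 + 3*c - 4) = (c + 2)*(c + 4)*(c - 1)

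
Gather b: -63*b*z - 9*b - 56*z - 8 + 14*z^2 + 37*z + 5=b*(-63*z - 9) + 14*z^2 - 19*z - 3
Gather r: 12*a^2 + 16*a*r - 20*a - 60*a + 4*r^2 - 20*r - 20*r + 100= 12*a^2 - 80*a + 4*r^2 + r*(16*a - 40) + 100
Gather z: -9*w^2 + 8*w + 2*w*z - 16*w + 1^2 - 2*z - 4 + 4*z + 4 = -9*w^2 - 8*w + z*(2*w + 2) + 1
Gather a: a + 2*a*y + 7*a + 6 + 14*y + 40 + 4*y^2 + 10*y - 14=a*(2*y + 8) + 4*y^2 + 24*y + 32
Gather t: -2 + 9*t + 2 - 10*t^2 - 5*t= -10*t^2 + 4*t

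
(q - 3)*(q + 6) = q^2 + 3*q - 18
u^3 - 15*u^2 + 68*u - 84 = (u - 7)*(u - 6)*(u - 2)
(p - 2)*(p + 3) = p^2 + p - 6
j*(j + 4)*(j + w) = j^3 + j^2*w + 4*j^2 + 4*j*w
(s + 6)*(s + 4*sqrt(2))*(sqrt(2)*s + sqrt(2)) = sqrt(2)*s^3 + 8*s^2 + 7*sqrt(2)*s^2 + 6*sqrt(2)*s + 56*s + 48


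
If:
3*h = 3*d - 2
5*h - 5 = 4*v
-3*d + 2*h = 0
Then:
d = -4/3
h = -2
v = -15/4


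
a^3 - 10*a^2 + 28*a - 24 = (a - 6)*(a - 2)^2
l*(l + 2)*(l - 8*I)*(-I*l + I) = -I*l^4 - 8*l^3 - I*l^3 - 8*l^2 + 2*I*l^2 + 16*l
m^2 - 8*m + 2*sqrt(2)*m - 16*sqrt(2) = (m - 8)*(m + 2*sqrt(2))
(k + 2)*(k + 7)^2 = k^3 + 16*k^2 + 77*k + 98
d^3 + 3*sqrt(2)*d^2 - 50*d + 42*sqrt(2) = (d - 3*sqrt(2))*(d - sqrt(2))*(d + 7*sqrt(2))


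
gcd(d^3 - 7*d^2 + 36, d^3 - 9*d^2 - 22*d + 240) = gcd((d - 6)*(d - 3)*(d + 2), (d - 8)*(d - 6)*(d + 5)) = d - 6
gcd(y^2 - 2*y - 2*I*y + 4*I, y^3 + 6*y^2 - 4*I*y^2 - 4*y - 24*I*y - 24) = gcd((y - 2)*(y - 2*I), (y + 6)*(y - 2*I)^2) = y - 2*I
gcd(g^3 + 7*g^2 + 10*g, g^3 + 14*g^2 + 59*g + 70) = g^2 + 7*g + 10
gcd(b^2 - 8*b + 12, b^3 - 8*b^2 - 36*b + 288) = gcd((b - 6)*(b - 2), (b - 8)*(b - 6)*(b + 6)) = b - 6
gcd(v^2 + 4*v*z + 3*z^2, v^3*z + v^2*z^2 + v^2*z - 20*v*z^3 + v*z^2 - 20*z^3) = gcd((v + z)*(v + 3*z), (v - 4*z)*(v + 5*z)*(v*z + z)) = 1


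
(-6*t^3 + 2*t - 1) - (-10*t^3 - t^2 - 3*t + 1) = 4*t^3 + t^2 + 5*t - 2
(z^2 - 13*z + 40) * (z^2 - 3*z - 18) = z^4 - 16*z^3 + 61*z^2 + 114*z - 720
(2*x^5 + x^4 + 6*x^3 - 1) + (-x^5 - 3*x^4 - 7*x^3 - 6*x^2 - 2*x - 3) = x^5 - 2*x^4 - x^3 - 6*x^2 - 2*x - 4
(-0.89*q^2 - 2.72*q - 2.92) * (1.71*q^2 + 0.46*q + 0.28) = -1.5219*q^4 - 5.0606*q^3 - 6.4936*q^2 - 2.1048*q - 0.8176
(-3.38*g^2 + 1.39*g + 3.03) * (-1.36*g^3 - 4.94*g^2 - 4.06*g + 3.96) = 4.5968*g^5 + 14.8068*g^4 + 2.7354*g^3 - 33.9964*g^2 - 6.7974*g + 11.9988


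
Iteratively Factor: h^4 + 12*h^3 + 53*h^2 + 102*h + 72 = (h + 3)*(h^3 + 9*h^2 + 26*h + 24) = (h + 3)^2*(h^2 + 6*h + 8) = (h + 3)^2*(h + 4)*(h + 2)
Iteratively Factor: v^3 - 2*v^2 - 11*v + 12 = (v - 4)*(v^2 + 2*v - 3) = (v - 4)*(v + 3)*(v - 1)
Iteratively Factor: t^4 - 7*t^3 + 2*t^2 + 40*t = (t - 5)*(t^3 - 2*t^2 - 8*t) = t*(t - 5)*(t^2 - 2*t - 8) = t*(t - 5)*(t + 2)*(t - 4)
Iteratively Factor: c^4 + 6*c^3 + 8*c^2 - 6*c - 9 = (c + 3)*(c^3 + 3*c^2 - c - 3) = (c + 3)^2*(c^2 - 1) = (c - 1)*(c + 3)^2*(c + 1)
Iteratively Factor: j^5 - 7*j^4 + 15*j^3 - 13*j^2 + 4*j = (j - 1)*(j^4 - 6*j^3 + 9*j^2 - 4*j) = (j - 1)^2*(j^3 - 5*j^2 + 4*j) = (j - 1)^3*(j^2 - 4*j) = j*(j - 1)^3*(j - 4)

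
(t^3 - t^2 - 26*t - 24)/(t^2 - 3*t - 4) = (t^2 - 2*t - 24)/(t - 4)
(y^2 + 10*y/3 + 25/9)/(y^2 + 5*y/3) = (y + 5/3)/y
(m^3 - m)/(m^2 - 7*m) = (m^2 - 1)/(m - 7)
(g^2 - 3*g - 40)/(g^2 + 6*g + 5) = (g - 8)/(g + 1)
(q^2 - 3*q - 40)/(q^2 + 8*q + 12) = (q^2 - 3*q - 40)/(q^2 + 8*q + 12)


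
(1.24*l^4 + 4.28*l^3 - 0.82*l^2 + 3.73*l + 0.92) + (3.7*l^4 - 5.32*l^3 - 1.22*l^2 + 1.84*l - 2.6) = 4.94*l^4 - 1.04*l^3 - 2.04*l^2 + 5.57*l - 1.68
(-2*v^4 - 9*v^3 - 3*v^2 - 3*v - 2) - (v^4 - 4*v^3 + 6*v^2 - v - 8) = -3*v^4 - 5*v^3 - 9*v^2 - 2*v + 6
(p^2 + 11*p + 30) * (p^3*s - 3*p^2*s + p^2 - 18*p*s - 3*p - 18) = p^5*s + 8*p^4*s + p^4 - 21*p^3*s + 8*p^3 - 288*p^2*s - 21*p^2 - 540*p*s - 288*p - 540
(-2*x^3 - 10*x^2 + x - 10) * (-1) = 2*x^3 + 10*x^2 - x + 10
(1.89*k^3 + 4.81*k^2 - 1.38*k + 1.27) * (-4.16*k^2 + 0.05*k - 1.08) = -7.8624*k^5 - 19.9151*k^4 + 3.9401*k^3 - 10.547*k^2 + 1.5539*k - 1.3716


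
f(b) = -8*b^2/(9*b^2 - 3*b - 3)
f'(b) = -8*b^2*(3 - 18*b)/(9*b^2 - 3*b - 3)^2 - 16*b/(9*b^2 - 3*b - 3)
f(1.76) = -1.26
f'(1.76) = 0.41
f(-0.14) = 0.07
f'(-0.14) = -1.08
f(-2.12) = -0.82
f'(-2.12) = 0.00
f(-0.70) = -1.12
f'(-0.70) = -1.77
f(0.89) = -4.34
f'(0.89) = 29.00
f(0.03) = 0.00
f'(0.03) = 0.15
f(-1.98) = -0.82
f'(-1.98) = -0.00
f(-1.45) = -0.83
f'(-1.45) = -0.05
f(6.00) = -0.95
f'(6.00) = 0.01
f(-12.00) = -0.87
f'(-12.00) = 0.00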